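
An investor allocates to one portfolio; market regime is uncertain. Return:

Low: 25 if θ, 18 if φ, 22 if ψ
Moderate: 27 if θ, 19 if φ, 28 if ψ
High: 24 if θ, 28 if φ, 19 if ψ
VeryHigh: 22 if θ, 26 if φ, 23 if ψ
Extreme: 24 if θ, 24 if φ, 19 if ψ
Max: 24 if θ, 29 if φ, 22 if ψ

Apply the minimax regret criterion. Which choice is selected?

Column bests: θ=27, φ=29, ψ=28.
Low regrets: 2, 11, 6 → max 11
Moderate regrets: 0, 10, 0 → max 10
High regrets: 3, 1, 9 → max 9
VeryHigh regrets: 5, 3, 5 → max 5
Extreme regrets: 3, 5, 9 → max 9
Max regrets: 3, 0, 6 → max 6
Smallest max regret = 5 → VeryHigh.

VeryHigh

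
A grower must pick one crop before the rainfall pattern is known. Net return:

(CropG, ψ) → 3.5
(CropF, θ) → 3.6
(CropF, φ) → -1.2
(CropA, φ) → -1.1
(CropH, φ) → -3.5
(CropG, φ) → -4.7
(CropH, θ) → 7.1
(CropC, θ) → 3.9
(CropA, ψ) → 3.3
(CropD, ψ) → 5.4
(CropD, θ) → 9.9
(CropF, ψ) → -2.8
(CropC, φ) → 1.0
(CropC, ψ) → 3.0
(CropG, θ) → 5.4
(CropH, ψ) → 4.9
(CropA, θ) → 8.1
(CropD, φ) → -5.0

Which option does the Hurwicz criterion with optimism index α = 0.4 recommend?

CropA

CropF: 0.4·3.6 + 0.6·(-2.8) = -0.24
CropH: 0.4·7.1 + 0.6·(-3.5) = 0.74
CropC: 0.4·3.9 + 0.6·1.0 = 2.16
CropA: 0.4·8.1 + 0.6·(-1.1) = 2.58
CropG: 0.4·5.4 + 0.6·(-4.7) = -0.66
CropD: 0.4·9.9 + 0.6·(-5.0) = 0.96
Highest Hurwicz score = 2.58 → CropA.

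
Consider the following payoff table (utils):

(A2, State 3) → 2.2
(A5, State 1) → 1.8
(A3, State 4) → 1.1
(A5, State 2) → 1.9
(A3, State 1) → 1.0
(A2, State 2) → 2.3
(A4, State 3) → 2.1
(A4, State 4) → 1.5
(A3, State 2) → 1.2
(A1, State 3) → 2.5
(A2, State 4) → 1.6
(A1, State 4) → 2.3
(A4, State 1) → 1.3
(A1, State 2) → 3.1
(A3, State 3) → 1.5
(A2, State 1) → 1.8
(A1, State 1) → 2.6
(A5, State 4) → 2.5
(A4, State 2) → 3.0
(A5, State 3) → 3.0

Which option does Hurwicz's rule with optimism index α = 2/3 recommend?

A1: 2/3·3.1 + 1/3·2.3 = 17/6
A2: 2/3·2.3 + 1/3·1.6 = 31/15
A3: 2/3·1.5 + 1/3·1.0 = 4/3
A4: 2/3·3.0 + 1/3·1.3 = 73/30
A5: 2/3·3.0 + 1/3·1.8 = 2.6
Highest Hurwicz score = 17/6 → A1.

A1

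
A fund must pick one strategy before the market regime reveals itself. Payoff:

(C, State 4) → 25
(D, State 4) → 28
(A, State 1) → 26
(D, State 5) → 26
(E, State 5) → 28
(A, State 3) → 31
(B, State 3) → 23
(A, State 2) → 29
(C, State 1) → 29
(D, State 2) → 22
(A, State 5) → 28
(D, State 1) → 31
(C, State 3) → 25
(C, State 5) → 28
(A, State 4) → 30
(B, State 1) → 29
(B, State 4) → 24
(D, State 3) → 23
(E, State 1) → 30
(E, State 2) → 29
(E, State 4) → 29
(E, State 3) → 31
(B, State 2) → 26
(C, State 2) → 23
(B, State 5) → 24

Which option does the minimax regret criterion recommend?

E

Column bests: State 1=31, State 2=29, State 3=31, State 4=30, State 5=28.
A regrets: 5, 0, 0, 0, 0 → max 5
B regrets: 2, 3, 8, 6, 4 → max 8
C regrets: 2, 6, 6, 5, 0 → max 6
D regrets: 0, 7, 8, 2, 2 → max 8
E regrets: 1, 0, 0, 1, 0 → max 1
Smallest max regret = 1 → E.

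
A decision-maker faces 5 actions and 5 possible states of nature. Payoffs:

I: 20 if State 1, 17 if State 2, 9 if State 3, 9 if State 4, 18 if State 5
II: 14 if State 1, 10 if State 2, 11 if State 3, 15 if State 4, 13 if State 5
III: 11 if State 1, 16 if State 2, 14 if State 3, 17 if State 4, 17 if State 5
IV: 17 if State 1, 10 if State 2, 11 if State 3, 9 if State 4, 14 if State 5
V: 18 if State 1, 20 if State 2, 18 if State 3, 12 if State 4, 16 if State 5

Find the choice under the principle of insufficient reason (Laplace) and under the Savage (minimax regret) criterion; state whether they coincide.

Row averages: I=14.6, II=12.6, III=15, IV=12.2, V=16.8
Highest average = 16.8 → V.
Column bests: State 1=20, State 2=20, State 3=18, State 4=17, State 5=18.
I regrets: 0, 3, 9, 8, 0 → max 9
II regrets: 6, 10, 7, 2, 5 → max 10
III regrets: 9, 4, 4, 0, 1 → max 9
IV regrets: 3, 10, 7, 8, 4 → max 10
V regrets: 2, 0, 0, 5, 2 → max 5
Smallest max regret = 5 → V.

laplace → V; minimax regret → V (agree)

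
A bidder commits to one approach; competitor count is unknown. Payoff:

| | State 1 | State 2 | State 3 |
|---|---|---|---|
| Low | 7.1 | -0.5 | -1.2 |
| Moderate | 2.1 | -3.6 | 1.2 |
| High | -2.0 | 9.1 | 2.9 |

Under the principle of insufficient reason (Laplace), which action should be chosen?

High

Row averages: Low=1.8, Moderate=-0.1, High=10/3
Highest average = 10/3 → High.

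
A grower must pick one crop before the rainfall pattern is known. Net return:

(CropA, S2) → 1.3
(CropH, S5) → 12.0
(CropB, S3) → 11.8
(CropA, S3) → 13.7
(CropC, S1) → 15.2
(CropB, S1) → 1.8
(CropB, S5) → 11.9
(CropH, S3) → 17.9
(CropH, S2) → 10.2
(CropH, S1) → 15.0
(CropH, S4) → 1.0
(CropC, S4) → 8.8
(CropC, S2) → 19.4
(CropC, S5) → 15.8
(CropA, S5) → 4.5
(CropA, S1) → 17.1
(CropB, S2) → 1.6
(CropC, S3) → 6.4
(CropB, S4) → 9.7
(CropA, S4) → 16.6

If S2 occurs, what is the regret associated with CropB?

17.8

Best payoff under S2 is 19.4.
Regret = 19.4 − 1.6 = 17.8.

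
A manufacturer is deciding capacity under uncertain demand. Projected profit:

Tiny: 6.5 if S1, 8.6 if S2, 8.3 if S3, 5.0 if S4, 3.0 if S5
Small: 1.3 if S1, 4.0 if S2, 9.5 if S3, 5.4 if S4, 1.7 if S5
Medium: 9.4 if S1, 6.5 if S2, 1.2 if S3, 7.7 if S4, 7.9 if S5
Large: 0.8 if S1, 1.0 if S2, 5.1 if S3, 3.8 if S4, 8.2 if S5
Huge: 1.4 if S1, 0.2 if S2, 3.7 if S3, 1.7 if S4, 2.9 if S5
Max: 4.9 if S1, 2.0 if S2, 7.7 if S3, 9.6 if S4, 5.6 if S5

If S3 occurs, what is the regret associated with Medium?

8.3

Best payoff under S3 is 9.5.
Regret = 9.5 − 1.2 = 8.3.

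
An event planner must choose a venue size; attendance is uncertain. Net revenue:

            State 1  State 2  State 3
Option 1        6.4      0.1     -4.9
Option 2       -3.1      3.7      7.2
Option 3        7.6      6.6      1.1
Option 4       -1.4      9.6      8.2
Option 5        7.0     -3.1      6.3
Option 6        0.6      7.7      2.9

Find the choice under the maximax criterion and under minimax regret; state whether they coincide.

Row maxima: Option 1=6.4, Option 2=7.2, Option 3=7.6, Option 4=9.6, Option 5=7.0, Option 6=7.7
Best best-case = 9.6 → Option 4.
Column bests: State 1=7.6, State 2=9.6, State 3=8.2.
Option 1 regrets: 1.2, 9.5, 13.1 → max 13.1
Option 2 regrets: 10.7, 5.9, 1.0 → max 10.7
Option 3 regrets: 0.0, 3.0, 7.1 → max 7.1
Option 4 regrets: 9.0, 0.0, 0.0 → max 9.0
Option 5 regrets: 0.6, 12.7, 1.9 → max 12.7
Option 6 regrets: 7.0, 1.9, 5.3 → max 7.0
Smallest max regret = 7.0 → Option 6.

maximax → Option 4; minimax regret → Option 6 (disagree)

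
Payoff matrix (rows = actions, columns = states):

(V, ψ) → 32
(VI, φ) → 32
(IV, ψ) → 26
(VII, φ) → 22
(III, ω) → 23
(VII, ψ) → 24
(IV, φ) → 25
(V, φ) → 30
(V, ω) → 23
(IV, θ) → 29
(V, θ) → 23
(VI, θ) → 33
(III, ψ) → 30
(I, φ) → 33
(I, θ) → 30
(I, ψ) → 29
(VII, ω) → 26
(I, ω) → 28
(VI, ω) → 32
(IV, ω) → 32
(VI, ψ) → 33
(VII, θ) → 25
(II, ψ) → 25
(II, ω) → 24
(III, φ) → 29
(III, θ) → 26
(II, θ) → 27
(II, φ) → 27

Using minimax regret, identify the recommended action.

Column bests: θ=33, φ=33, ψ=33, ω=32.
I regrets: 3, 0, 4, 4 → max 4
II regrets: 6, 6, 8, 8 → max 8
III regrets: 7, 4, 3, 9 → max 9
IV regrets: 4, 8, 7, 0 → max 8
V regrets: 10, 3, 1, 9 → max 10
VI regrets: 0, 1, 0, 0 → max 1
VII regrets: 8, 11, 9, 6 → max 11
Smallest max regret = 1 → VI.

VI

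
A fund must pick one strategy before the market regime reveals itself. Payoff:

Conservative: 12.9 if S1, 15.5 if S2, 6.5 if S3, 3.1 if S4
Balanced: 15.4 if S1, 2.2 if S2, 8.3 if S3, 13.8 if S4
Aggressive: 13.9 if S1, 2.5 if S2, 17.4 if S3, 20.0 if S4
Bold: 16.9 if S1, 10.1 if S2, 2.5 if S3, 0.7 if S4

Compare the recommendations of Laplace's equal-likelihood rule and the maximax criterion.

Row averages: Conservative=9.5, Balanced=9.925, Aggressive=13.45, Bold=7.55
Highest average = 13.45 → Aggressive.
Row maxima: Conservative=15.5, Balanced=15.4, Aggressive=20.0, Bold=16.9
Best best-case = 20.0 → Aggressive.

laplace → Aggressive; maximax → Aggressive (agree)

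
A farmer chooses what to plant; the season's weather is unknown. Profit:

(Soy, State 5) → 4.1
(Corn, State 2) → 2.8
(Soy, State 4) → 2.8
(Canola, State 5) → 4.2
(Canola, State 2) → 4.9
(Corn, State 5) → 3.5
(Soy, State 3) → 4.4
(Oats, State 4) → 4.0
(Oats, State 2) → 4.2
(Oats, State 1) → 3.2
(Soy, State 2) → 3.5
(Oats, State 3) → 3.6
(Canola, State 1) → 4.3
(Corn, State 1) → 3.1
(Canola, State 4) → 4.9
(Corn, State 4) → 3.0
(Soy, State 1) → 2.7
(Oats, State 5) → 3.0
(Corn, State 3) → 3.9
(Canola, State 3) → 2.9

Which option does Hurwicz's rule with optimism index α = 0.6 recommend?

Canola: 0.6·4.9 + 0.4·2.9 = 4.1
Corn: 0.6·3.9 + 0.4·2.8 = 3.46
Oats: 0.6·4.2 + 0.4·3.0 = 3.72
Soy: 0.6·4.4 + 0.4·2.7 = 3.72
Highest Hurwicz score = 4.1 → Canola.

Canola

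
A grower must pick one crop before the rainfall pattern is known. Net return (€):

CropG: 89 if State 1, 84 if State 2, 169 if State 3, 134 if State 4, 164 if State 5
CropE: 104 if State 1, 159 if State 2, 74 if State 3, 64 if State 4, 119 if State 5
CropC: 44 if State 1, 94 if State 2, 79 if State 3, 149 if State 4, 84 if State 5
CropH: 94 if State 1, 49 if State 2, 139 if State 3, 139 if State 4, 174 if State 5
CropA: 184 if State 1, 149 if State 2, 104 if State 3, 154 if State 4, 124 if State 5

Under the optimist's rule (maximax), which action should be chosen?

CropA

Row maxima: CropG=169, CropE=159, CropC=149, CropH=174, CropA=184
Best best-case = 184 → CropA.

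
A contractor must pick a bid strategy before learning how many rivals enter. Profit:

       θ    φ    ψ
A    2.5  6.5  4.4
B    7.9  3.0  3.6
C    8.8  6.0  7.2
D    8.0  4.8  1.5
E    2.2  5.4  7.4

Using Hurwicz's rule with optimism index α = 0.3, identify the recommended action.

C

A: 0.3·6.5 + 0.7·2.5 = 3.7
B: 0.3·7.9 + 0.7·3.0 = 4.47
C: 0.3·8.8 + 0.7·6.0 = 6.84
D: 0.3·8.0 + 0.7·1.5 = 3.45
E: 0.3·7.4 + 0.7·2.2 = 3.76
Highest Hurwicz score = 6.84 → C.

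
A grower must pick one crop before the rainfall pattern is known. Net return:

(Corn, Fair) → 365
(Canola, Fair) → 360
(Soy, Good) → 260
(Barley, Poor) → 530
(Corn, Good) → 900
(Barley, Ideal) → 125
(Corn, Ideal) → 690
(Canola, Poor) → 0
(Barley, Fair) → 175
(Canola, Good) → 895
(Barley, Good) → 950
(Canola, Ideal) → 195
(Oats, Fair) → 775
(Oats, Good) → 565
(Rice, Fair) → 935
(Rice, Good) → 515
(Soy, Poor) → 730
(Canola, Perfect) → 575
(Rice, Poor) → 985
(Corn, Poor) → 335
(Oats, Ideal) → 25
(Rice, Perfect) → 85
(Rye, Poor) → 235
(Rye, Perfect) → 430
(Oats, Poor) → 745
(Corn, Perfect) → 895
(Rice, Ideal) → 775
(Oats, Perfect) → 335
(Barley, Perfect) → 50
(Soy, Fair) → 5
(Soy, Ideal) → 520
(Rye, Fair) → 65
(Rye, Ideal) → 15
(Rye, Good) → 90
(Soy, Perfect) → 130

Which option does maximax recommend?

Row maxima: Canola=895, Corn=900, Oats=775, Barley=950, Rye=430, Rice=985, Soy=730
Best best-case = 985 → Rice.

Rice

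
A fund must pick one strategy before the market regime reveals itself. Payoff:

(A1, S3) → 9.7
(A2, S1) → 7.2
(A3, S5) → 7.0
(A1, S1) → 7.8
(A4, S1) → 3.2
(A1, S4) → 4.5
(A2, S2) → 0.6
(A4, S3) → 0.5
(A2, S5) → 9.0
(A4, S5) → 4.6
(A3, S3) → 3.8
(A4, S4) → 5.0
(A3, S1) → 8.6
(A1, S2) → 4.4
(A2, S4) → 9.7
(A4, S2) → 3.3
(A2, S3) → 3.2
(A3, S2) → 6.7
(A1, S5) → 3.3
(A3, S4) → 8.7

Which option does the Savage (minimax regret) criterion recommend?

Column bests: S1=8.6, S2=6.7, S3=9.7, S4=9.7, S5=9.0.
A1 regrets: 0.8, 2.3, 0.0, 5.2, 5.7 → max 5.7
A2 regrets: 1.4, 6.1, 6.5, 0.0, 0.0 → max 6.5
A3 regrets: 0.0, 0.0, 5.9, 1.0, 2.0 → max 5.9
A4 regrets: 5.4, 3.4, 9.2, 4.7, 4.4 → max 9.2
Smallest max regret = 5.7 → A1.

A1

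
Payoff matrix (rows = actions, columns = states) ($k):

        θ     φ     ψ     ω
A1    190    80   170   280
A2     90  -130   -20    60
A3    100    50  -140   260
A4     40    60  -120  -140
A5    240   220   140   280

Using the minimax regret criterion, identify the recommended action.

A5

Column bests: θ=240, φ=220, ψ=170, ω=280.
A1 regrets: 50, 140, 0, 0 → max 140
A2 regrets: 150, 350, 190, 220 → max 350
A3 regrets: 140, 170, 310, 20 → max 310
A4 regrets: 200, 160, 290, 420 → max 420
A5 regrets: 0, 0, 30, 0 → max 30
Smallest max regret = 30 → A5.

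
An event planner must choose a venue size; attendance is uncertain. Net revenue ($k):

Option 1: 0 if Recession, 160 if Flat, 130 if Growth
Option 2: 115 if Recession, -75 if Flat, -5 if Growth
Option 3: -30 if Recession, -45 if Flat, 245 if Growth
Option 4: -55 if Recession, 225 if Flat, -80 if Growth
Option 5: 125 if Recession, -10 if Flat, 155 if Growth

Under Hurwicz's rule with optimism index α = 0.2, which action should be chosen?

Option 1

Option 1: 0.2·160 + 0.8·0 = 32
Option 2: 0.2·115 + 0.8·(-75) = -37
Option 3: 0.2·245 + 0.8·(-45) = 13
Option 4: 0.2·225 + 0.8·(-80) = -19
Option 5: 0.2·155 + 0.8·(-10) = 23
Highest Hurwicz score = 32 → Option 1.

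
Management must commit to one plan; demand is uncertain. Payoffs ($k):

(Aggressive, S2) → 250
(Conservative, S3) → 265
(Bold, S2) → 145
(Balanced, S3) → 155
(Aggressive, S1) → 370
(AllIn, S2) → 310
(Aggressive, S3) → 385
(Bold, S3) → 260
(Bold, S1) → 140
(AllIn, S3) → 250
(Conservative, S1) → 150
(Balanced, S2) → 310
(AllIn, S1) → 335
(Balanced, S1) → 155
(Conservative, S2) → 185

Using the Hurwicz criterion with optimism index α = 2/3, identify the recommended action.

Conservative: 2/3·265 + 1/3·150 = 680/3
Balanced: 2/3·310 + 1/3·155 = 775/3
Aggressive: 2/3·385 + 1/3·250 = 340
Bold: 2/3·260 + 1/3·140 = 220
AllIn: 2/3·335 + 1/3·250 = 920/3
Highest Hurwicz score = 340 → Aggressive.

Aggressive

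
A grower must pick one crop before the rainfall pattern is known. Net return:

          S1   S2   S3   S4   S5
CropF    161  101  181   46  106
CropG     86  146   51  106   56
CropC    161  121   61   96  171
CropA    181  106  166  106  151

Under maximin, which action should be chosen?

Row minima: CropF=46, CropG=51, CropC=61, CropA=106
Best worst-case = 106 → CropA.

CropA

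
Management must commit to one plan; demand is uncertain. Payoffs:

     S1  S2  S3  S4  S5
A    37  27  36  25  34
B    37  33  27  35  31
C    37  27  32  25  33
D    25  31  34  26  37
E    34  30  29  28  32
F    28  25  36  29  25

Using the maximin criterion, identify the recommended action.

E

Row minima: A=25, B=27, C=25, D=25, E=28, F=25
Best worst-case = 28 → E.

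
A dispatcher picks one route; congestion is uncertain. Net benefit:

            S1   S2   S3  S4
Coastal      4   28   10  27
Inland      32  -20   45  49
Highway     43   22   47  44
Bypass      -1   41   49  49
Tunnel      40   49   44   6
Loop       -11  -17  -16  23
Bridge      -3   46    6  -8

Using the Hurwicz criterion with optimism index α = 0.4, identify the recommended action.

Highway

Coastal: 0.4·28 + 0.6·4 = 13.6
Inland: 0.4·49 + 0.6·(-20) = 7.6
Highway: 0.4·47 + 0.6·22 = 32
Bypass: 0.4·49 + 0.6·(-1) = 19
Tunnel: 0.4·49 + 0.6·6 = 23.2
Loop: 0.4·23 + 0.6·(-17) = -1
Bridge: 0.4·46 + 0.6·(-8) = 13.6
Highest Hurwicz score = 32 → Highway.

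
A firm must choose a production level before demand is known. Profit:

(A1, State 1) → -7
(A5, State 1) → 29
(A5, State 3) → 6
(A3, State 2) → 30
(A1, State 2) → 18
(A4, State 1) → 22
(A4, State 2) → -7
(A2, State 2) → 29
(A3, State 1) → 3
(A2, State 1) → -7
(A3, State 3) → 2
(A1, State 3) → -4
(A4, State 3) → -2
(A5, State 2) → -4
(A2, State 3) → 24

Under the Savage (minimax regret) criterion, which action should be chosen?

Column bests: State 1=29, State 2=30, State 3=24.
A1 regrets: 36, 12, 28 → max 36
A2 regrets: 36, 1, 0 → max 36
A3 regrets: 26, 0, 22 → max 26
A4 regrets: 7, 37, 26 → max 37
A5 regrets: 0, 34, 18 → max 34
Smallest max regret = 26 → A3.

A3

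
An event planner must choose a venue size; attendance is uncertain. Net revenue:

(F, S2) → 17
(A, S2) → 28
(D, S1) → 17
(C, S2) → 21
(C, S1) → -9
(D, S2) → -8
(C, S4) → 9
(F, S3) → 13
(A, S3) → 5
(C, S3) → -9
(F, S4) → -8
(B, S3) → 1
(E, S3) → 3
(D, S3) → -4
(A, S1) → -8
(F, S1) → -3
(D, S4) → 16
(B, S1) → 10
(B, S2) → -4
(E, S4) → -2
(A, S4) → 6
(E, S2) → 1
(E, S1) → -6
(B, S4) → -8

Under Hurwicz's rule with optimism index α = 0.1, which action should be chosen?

A

A: 0.1·28 + 0.9·(-8) = -4.4
B: 0.1·10 + 0.9·(-8) = -6.2
C: 0.1·21 + 0.9·(-9) = -6
D: 0.1·17 + 0.9·(-8) = -5.5
E: 0.1·3 + 0.9·(-6) = -5.1
F: 0.1·17 + 0.9·(-8) = -5.5
Highest Hurwicz score = -4.4 → A.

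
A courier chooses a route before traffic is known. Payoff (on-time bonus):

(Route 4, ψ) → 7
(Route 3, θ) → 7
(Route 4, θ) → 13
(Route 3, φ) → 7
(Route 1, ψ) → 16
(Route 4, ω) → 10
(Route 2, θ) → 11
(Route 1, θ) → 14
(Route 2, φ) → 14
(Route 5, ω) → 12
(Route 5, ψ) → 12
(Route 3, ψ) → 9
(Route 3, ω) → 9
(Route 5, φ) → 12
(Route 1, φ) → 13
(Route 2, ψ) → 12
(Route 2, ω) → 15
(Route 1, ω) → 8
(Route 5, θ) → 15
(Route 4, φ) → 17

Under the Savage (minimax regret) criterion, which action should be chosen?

Route 2

Column bests: θ=15, φ=17, ψ=16, ω=15.
Route 1 regrets: 1, 4, 0, 7 → max 7
Route 2 regrets: 4, 3, 4, 0 → max 4
Route 3 regrets: 8, 10, 7, 6 → max 10
Route 4 regrets: 2, 0, 9, 5 → max 9
Route 5 regrets: 0, 5, 4, 3 → max 5
Smallest max regret = 4 → Route 2.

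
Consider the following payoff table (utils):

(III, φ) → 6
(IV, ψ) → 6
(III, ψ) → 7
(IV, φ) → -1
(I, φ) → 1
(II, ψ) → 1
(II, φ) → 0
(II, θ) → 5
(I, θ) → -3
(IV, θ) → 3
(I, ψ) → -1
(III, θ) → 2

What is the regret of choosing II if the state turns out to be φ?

Best payoff under φ is 6.
Regret = 6 − 0 = 6.

6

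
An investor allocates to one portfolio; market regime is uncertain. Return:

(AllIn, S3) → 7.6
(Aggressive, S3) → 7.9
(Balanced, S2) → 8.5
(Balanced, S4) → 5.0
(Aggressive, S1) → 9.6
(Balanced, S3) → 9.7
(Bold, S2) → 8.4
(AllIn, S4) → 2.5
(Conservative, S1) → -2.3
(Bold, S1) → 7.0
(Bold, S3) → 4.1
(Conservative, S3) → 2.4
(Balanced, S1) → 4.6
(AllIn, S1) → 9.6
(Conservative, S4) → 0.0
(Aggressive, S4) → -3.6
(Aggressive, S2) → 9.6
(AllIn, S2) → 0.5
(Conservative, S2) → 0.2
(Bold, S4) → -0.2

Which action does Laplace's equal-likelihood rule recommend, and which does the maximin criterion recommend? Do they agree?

Row averages: Conservative=0.075, Balanced=6.95, Aggressive=5.875, Bold=4.825, AllIn=5.05
Highest average = 6.95 → Balanced.
Row minima: Conservative=-2.3, Balanced=4.6, Aggressive=-3.6, Bold=-0.2, AllIn=0.5
Best worst-case = 4.6 → Balanced.

laplace → Balanced; maximin → Balanced (agree)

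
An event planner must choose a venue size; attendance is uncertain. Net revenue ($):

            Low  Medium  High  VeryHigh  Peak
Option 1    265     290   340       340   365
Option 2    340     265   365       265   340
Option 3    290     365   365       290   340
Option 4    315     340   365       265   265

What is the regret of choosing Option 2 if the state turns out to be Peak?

25

Best payoff under Peak is 365.
Regret = 365 − 340 = 25.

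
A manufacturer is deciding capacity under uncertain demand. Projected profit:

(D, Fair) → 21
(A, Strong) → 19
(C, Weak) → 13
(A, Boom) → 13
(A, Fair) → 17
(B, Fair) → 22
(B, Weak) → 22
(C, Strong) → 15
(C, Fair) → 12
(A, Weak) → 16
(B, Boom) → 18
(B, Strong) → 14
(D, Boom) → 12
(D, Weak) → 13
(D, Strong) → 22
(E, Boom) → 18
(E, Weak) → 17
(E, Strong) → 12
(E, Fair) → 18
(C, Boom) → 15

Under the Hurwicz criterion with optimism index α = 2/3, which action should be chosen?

B

A: 2/3·19 + 1/3·13 = 17
B: 2/3·22 + 1/3·14 = 58/3
C: 2/3·15 + 1/3·12 = 14
D: 2/3·22 + 1/3·12 = 56/3
E: 2/3·18 + 1/3·12 = 16
Highest Hurwicz score = 58/3 → B.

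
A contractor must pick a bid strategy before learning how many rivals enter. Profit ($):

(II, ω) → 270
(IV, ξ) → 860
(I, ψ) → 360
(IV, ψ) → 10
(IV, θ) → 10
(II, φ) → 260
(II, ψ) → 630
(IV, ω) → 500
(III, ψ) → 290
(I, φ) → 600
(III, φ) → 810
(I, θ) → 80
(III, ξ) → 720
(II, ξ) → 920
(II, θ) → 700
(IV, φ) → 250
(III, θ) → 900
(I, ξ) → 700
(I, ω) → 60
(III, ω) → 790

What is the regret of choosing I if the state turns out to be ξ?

Best payoff under ξ is 920.
Regret = 920 − 700 = 220.

220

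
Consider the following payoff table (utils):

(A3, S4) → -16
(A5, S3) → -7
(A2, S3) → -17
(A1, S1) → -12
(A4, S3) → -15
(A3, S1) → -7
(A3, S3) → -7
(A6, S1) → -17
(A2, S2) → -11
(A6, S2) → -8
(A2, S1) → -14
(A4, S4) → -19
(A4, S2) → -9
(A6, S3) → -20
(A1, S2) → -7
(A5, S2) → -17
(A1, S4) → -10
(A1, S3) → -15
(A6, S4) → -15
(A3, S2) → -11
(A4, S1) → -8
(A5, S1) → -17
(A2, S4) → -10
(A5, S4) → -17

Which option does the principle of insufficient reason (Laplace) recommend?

Row averages: A1=-11, A2=-13, A3=-10.25, A4=-12.75, A5=-14.5, A6=-15
Highest average = -10.25 → A3.

A3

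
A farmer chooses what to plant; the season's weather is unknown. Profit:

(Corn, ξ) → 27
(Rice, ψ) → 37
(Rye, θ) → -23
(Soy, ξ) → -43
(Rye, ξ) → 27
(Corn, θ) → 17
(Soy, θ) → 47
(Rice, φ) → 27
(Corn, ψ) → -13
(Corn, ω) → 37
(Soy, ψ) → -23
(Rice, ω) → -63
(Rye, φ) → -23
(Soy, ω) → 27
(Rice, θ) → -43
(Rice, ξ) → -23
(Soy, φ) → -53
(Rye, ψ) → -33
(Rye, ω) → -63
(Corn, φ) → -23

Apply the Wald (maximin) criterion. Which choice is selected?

Row minima: Rye=-63, Rice=-63, Corn=-23, Soy=-53
Best worst-case = -23 → Corn.

Corn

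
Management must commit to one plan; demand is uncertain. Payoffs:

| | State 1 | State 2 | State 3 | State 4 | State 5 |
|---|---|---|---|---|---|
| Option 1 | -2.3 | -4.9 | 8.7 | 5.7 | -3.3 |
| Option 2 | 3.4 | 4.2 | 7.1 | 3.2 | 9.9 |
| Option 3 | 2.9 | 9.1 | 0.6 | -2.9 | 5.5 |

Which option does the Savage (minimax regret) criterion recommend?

Column bests: State 1=3.4, State 2=9.1, State 3=8.7, State 4=5.7, State 5=9.9.
Option 1 regrets: 5.7, 14.0, 0.0, 0.0, 13.2 → max 14.0
Option 2 regrets: 0.0, 4.9, 1.6, 2.5, 0.0 → max 4.9
Option 3 regrets: 0.5, 0.0, 8.1, 8.6, 4.4 → max 8.6
Smallest max regret = 4.9 → Option 2.

Option 2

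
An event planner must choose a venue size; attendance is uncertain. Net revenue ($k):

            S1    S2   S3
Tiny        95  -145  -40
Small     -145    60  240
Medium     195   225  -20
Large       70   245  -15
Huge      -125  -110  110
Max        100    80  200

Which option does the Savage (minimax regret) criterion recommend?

Max

Column bests: S1=195, S2=245, S3=240.
Tiny regrets: 100, 390, 280 → max 390
Small regrets: 340, 185, 0 → max 340
Medium regrets: 0, 20, 260 → max 260
Large regrets: 125, 0, 255 → max 255
Huge regrets: 320, 355, 130 → max 355
Max regrets: 95, 165, 40 → max 165
Smallest max regret = 165 → Max.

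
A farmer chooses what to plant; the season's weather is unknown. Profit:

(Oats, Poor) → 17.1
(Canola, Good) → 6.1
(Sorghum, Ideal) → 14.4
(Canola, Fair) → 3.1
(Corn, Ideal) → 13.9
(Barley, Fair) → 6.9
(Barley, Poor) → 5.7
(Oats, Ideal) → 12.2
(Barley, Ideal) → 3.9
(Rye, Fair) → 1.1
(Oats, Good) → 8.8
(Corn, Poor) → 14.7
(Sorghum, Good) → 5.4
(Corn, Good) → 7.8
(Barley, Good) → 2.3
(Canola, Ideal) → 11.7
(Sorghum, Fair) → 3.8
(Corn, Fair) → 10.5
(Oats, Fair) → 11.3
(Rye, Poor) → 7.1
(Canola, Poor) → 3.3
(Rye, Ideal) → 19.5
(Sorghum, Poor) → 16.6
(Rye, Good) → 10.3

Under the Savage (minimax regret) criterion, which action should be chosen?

Corn

Column bests: Poor=17.1, Fair=11.3, Good=10.3, Ideal=19.5.
Oats regrets: 0.0, 0.0, 1.5, 7.3 → max 7.3
Rye regrets: 10.0, 10.2, 0.0, 0.0 → max 10.2
Barley regrets: 11.4, 4.4, 8.0, 15.6 → max 15.6
Corn regrets: 2.4, 0.8, 2.5, 5.6 → max 5.6
Sorghum regrets: 0.5, 7.5, 4.9, 5.1 → max 7.5
Canola regrets: 13.8, 8.2, 4.2, 7.8 → max 13.8
Smallest max regret = 5.6 → Corn.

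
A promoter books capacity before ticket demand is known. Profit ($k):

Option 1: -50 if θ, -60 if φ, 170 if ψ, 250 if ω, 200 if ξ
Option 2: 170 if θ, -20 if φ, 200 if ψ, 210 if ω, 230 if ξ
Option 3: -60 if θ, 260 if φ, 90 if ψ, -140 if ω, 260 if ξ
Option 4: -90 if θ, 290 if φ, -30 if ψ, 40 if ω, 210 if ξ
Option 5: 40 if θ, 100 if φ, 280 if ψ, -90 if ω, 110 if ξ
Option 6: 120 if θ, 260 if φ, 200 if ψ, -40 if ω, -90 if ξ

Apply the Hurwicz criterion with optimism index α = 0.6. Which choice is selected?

Option 4

Option 1: 0.6·250 + 0.4·(-60) = 126
Option 2: 0.6·230 + 0.4·(-20) = 130
Option 3: 0.6·260 + 0.4·(-140) = 100
Option 4: 0.6·290 + 0.4·(-90) = 138
Option 5: 0.6·280 + 0.4·(-90) = 132
Option 6: 0.6·260 + 0.4·(-90) = 120
Highest Hurwicz score = 138 → Option 4.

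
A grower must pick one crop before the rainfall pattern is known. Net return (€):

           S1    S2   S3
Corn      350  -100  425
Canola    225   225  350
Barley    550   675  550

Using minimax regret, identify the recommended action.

Barley

Column bests: S1=550, S2=675, S3=550.
Corn regrets: 200, 775, 125 → max 775
Canola regrets: 325, 450, 200 → max 450
Barley regrets: 0, 0, 0 → max 0
Smallest max regret = 0 → Barley.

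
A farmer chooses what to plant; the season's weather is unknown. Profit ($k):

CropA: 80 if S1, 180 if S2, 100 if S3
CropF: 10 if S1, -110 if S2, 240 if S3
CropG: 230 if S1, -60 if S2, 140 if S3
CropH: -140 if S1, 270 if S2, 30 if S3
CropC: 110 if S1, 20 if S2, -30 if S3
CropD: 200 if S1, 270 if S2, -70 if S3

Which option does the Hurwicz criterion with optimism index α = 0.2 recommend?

CropA

CropA: 0.2·180 + 0.8·80 = 100
CropF: 0.2·240 + 0.8·(-110) = -40
CropG: 0.2·230 + 0.8·(-60) = -2
CropH: 0.2·270 + 0.8·(-140) = -58
CropC: 0.2·110 + 0.8·(-30) = -2
CropD: 0.2·270 + 0.8·(-70) = -2
Highest Hurwicz score = 100 → CropA.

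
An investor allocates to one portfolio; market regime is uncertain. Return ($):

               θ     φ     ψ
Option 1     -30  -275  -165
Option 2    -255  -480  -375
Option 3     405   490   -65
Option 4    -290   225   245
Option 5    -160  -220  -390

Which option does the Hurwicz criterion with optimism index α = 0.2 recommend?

Option 1: 0.2·(-30) + 0.8·(-275) = -226
Option 2: 0.2·(-255) + 0.8·(-480) = -435
Option 3: 0.2·490 + 0.8·(-65) = 46
Option 4: 0.2·245 + 0.8·(-290) = -183
Option 5: 0.2·(-160) + 0.8·(-390) = -344
Highest Hurwicz score = 46 → Option 3.

Option 3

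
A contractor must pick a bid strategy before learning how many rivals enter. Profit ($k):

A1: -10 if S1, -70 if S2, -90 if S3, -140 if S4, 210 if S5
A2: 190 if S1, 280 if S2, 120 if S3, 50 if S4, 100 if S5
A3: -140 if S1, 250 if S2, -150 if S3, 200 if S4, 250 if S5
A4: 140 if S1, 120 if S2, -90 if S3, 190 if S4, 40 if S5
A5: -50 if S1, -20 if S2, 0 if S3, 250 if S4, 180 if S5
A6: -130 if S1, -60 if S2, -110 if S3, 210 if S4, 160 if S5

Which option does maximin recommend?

A2

Row minima: A1=-140, A2=50, A3=-150, A4=-90, A5=-50, A6=-130
Best worst-case = 50 → A2.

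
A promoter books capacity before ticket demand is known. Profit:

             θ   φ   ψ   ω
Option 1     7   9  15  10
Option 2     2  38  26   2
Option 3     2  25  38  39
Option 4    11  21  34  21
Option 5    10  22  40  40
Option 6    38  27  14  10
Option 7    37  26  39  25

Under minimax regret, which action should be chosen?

Option 7

Column bests: θ=38, φ=38, ψ=40, ω=40.
Option 1 regrets: 31, 29, 25, 30 → max 31
Option 2 regrets: 36, 0, 14, 38 → max 38
Option 3 regrets: 36, 13, 2, 1 → max 36
Option 4 regrets: 27, 17, 6, 19 → max 27
Option 5 regrets: 28, 16, 0, 0 → max 28
Option 6 regrets: 0, 11, 26, 30 → max 30
Option 7 regrets: 1, 12, 1, 15 → max 15
Smallest max regret = 15 → Option 7.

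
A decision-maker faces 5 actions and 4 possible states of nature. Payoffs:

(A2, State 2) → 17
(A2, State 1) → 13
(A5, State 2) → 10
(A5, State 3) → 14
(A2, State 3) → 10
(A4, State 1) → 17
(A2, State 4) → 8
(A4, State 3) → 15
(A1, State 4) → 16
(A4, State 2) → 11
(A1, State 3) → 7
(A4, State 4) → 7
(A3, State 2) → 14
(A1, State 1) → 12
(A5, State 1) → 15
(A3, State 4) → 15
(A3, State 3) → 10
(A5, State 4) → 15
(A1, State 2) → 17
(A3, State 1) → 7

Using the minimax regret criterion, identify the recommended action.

A5

Column bests: State 1=17, State 2=17, State 3=15, State 4=16.
A1 regrets: 5, 0, 8, 0 → max 8
A2 regrets: 4, 0, 5, 8 → max 8
A3 regrets: 10, 3, 5, 1 → max 10
A4 regrets: 0, 6, 0, 9 → max 9
A5 regrets: 2, 7, 1, 1 → max 7
Smallest max regret = 7 → A5.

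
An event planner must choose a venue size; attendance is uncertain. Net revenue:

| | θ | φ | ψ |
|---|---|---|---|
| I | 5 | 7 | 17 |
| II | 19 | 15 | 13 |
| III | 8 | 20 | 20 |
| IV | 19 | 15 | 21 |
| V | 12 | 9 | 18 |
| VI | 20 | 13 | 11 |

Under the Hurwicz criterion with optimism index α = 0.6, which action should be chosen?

I: 0.6·17 + 0.4·5 = 12.2
II: 0.6·19 + 0.4·13 = 16.6
III: 0.6·20 + 0.4·8 = 15.2
IV: 0.6·21 + 0.4·15 = 18.6
V: 0.6·18 + 0.4·9 = 14.4
VI: 0.6·20 + 0.4·11 = 16.4
Highest Hurwicz score = 18.6 → IV.

IV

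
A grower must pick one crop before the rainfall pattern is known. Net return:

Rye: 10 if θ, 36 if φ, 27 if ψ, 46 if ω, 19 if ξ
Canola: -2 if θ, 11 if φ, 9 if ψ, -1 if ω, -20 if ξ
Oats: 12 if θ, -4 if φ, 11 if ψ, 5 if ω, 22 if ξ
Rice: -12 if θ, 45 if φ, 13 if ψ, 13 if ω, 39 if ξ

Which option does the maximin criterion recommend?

Row minima: Rye=10, Canola=-20, Oats=-4, Rice=-12
Best worst-case = 10 → Rye.

Rye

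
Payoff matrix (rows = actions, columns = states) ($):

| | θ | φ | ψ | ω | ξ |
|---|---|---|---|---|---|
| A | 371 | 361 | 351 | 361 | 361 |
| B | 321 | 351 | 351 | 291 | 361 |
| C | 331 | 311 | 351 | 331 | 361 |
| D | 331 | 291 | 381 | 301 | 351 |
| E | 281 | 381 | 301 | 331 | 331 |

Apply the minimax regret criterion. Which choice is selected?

A

Column bests: θ=371, φ=381, ψ=381, ω=361, ξ=361.
A regrets: 0, 20, 30, 0, 0 → max 30
B regrets: 50, 30, 30, 70, 0 → max 70
C regrets: 40, 70, 30, 30, 0 → max 70
D regrets: 40, 90, 0, 60, 10 → max 90
E regrets: 90, 0, 80, 30, 30 → max 90
Smallest max regret = 30 → A.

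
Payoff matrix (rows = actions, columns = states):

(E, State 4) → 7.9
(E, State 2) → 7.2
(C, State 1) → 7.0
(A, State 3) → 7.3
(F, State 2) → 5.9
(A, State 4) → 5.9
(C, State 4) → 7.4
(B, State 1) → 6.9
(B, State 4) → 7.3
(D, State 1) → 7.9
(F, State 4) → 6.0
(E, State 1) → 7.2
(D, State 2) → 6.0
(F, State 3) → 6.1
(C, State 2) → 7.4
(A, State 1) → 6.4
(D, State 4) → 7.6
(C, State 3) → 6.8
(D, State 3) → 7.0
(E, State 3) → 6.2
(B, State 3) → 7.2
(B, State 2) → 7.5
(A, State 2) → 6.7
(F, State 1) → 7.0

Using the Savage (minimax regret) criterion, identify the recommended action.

C

Column bests: State 1=7.9, State 2=7.5, State 3=7.3, State 4=7.9.
A regrets: 1.5, 0.8, 0.0, 2.0 → max 2.0
B regrets: 1.0, 0.0, 0.1, 0.6 → max 1.0
C regrets: 0.9, 0.1, 0.5, 0.5 → max 0.9
D regrets: 0.0, 1.5, 0.3, 0.3 → max 1.5
E regrets: 0.7, 0.3, 1.1, 0.0 → max 1.1
F regrets: 0.9, 1.6, 1.2, 1.9 → max 1.9
Smallest max regret = 0.9 → C.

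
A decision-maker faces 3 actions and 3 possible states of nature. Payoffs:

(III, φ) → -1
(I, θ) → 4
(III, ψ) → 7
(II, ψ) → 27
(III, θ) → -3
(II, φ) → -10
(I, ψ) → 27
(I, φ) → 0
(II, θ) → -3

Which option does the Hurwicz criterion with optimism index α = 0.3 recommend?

I: 0.3·27 + 0.7·0 = 8.1
II: 0.3·27 + 0.7·(-10) = 1.1
III: 0.3·7 + 0.7·(-3) = 0
Highest Hurwicz score = 8.1 → I.

I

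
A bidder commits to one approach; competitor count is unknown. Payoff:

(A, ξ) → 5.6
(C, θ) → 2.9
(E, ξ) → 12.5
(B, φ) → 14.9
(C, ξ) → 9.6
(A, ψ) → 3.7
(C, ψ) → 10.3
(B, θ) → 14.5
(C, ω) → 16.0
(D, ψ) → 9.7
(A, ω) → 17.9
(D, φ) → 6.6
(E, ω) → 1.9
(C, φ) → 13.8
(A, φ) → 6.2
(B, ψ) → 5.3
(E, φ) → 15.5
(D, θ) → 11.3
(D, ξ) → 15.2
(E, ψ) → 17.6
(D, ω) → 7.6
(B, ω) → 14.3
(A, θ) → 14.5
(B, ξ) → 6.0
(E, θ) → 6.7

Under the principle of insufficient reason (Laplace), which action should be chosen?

B

Row averages: A=9.58, B=11, C=10.52, D=10.08, E=10.84
Highest average = 11 → B.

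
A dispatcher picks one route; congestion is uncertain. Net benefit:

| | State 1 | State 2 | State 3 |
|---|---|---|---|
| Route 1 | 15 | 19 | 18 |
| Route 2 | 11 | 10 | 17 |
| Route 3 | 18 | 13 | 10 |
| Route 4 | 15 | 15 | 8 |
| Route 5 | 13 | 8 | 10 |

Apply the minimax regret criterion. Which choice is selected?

Column bests: State 1=18, State 2=19, State 3=18.
Route 1 regrets: 3, 0, 0 → max 3
Route 2 regrets: 7, 9, 1 → max 9
Route 3 regrets: 0, 6, 8 → max 8
Route 4 regrets: 3, 4, 10 → max 10
Route 5 regrets: 5, 11, 8 → max 11
Smallest max regret = 3 → Route 1.

Route 1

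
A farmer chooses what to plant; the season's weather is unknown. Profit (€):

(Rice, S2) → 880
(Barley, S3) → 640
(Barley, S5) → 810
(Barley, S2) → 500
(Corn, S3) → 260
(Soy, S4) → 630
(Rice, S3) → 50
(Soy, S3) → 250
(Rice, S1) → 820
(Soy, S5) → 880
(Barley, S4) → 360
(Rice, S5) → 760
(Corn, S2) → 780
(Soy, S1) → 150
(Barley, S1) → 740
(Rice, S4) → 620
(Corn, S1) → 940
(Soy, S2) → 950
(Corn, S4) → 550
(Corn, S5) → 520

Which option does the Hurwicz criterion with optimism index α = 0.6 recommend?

Corn

Rice: 0.6·880 + 0.4·50 = 548
Barley: 0.6·810 + 0.4·360 = 630
Soy: 0.6·950 + 0.4·150 = 630
Corn: 0.6·940 + 0.4·260 = 668
Highest Hurwicz score = 668 → Corn.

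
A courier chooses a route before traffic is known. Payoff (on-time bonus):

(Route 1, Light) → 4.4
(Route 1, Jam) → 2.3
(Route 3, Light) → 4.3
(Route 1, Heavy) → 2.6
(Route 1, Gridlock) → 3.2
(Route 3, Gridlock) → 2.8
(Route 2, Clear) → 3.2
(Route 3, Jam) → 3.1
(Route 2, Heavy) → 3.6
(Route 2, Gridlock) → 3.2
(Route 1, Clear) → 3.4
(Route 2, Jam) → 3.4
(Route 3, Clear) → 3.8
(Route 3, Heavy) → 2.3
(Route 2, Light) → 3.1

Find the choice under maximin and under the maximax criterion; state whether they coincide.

Row minima: Route 1=2.3, Route 2=3.1, Route 3=2.3
Best worst-case = 3.1 → Route 2.
Row maxima: Route 1=4.4, Route 2=3.6, Route 3=4.3
Best best-case = 4.4 → Route 1.

maximin → Route 2; maximax → Route 1 (disagree)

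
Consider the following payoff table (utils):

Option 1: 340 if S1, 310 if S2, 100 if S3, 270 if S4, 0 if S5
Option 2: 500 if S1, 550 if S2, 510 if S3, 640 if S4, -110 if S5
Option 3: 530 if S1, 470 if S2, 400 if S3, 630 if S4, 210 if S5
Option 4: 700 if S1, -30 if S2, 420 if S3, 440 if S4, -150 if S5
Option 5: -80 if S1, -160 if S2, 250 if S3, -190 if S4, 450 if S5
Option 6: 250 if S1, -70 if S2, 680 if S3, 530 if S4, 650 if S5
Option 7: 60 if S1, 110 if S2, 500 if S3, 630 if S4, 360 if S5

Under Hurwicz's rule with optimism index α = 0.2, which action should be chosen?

Option 3

Option 1: 0.2·340 + 0.8·0 = 68
Option 2: 0.2·640 + 0.8·(-110) = 40
Option 3: 0.2·630 + 0.8·210 = 294
Option 4: 0.2·700 + 0.8·(-150) = 20
Option 5: 0.2·450 + 0.8·(-190) = -62
Option 6: 0.2·680 + 0.8·(-70) = 80
Option 7: 0.2·630 + 0.8·60 = 174
Highest Hurwicz score = 294 → Option 3.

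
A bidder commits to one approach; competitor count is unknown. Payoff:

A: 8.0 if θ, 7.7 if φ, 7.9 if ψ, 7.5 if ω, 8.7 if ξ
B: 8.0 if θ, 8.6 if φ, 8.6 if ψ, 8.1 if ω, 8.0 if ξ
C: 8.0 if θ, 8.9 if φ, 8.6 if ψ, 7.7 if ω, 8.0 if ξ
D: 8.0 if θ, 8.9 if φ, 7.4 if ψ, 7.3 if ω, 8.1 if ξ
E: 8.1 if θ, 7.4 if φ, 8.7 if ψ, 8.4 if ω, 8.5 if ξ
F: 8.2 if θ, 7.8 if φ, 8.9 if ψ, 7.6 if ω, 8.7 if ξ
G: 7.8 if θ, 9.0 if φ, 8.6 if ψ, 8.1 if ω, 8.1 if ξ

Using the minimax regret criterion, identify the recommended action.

G

Column bests: θ=8.2, φ=9.0, ψ=8.9, ω=8.4, ξ=8.7.
A regrets: 0.2, 1.3, 1.0, 0.9, 0.0 → max 1.3
B regrets: 0.2, 0.4, 0.3, 0.3, 0.7 → max 0.7
C regrets: 0.2, 0.1, 0.3, 0.7, 0.7 → max 0.7
D regrets: 0.2, 0.1, 1.5, 1.1, 0.6 → max 1.5
E regrets: 0.1, 1.6, 0.2, 0.0, 0.2 → max 1.6
F regrets: 0.0, 1.2, 0.0, 0.8, 0.0 → max 1.2
G regrets: 0.4, 0.0, 0.3, 0.3, 0.6 → max 0.6
Smallest max regret = 0.6 → G.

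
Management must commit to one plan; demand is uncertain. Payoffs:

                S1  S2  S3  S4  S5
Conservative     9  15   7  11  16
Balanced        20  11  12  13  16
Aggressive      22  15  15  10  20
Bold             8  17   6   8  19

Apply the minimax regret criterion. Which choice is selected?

Column bests: S1=22, S2=17, S3=15, S4=13, S5=20.
Conservative regrets: 13, 2, 8, 2, 4 → max 13
Balanced regrets: 2, 6, 3, 0, 4 → max 6
Aggressive regrets: 0, 2, 0, 3, 0 → max 3
Bold regrets: 14, 0, 9, 5, 1 → max 14
Smallest max regret = 3 → Aggressive.

Aggressive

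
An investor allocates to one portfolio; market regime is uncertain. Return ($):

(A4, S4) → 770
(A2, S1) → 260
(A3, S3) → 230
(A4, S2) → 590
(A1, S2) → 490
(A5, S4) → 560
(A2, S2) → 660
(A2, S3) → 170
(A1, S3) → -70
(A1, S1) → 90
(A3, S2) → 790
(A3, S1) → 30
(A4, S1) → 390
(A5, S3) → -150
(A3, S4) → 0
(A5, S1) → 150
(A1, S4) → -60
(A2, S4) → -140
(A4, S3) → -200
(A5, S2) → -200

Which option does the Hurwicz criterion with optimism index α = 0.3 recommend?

A3

A1: 0.3·490 + 0.7·(-70) = 98
A2: 0.3·660 + 0.7·(-140) = 100
A3: 0.3·790 + 0.7·0 = 237
A4: 0.3·770 + 0.7·(-200) = 91
A5: 0.3·560 + 0.7·(-200) = 28
Highest Hurwicz score = 237 → A3.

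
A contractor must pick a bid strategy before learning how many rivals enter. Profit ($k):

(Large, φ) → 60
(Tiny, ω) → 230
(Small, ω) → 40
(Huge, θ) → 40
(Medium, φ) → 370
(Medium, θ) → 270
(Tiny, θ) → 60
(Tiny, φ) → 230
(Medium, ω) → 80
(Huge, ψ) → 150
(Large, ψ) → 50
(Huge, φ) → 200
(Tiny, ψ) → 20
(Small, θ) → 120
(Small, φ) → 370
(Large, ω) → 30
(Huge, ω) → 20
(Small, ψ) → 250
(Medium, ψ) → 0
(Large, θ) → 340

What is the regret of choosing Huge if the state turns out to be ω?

Best payoff under ω is 230.
Regret = 230 − 20 = 210.

210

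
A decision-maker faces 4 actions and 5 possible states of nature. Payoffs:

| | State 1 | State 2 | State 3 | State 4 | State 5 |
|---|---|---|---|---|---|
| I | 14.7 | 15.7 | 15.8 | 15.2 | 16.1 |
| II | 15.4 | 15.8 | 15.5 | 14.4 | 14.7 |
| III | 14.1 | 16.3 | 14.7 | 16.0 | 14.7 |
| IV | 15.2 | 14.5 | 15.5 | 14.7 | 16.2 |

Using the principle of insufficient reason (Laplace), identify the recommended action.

Row averages: I=15.5, II=15.16, III=15.16, IV=15.22
Highest average = 15.5 → I.

I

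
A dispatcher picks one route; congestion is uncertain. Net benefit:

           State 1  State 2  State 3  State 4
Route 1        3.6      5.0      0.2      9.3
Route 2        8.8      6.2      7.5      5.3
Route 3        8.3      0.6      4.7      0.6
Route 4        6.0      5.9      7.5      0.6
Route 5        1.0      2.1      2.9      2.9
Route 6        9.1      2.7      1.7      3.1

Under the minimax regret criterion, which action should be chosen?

Column bests: State 1=9.1, State 2=6.2, State 3=7.5, State 4=9.3.
Route 1 regrets: 5.5, 1.2, 7.3, 0.0 → max 7.3
Route 2 regrets: 0.3, 0.0, 0.0, 4.0 → max 4.0
Route 3 regrets: 0.8, 5.6, 2.8, 8.7 → max 8.7
Route 4 regrets: 3.1, 0.3, 0.0, 8.7 → max 8.7
Route 5 regrets: 8.1, 4.1, 4.6, 6.4 → max 8.1
Route 6 regrets: 0.0, 3.5, 5.8, 6.2 → max 6.2
Smallest max regret = 4.0 → Route 2.

Route 2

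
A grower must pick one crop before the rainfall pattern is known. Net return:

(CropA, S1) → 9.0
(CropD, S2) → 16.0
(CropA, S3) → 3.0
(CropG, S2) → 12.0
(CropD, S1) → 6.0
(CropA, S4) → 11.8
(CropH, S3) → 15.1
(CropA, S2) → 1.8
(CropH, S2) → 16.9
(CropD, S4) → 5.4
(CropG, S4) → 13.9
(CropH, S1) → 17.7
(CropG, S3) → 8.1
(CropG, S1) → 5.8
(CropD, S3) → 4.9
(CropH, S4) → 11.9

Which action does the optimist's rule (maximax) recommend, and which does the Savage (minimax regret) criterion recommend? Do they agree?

Row maxima: CropA=11.8, CropH=17.7, CropG=13.9, CropD=16.0
Best best-case = 17.7 → CropH.
Column bests: S1=17.7, S2=16.9, S3=15.1, S4=13.9.
CropA regrets: 8.7, 15.1, 12.1, 2.1 → max 15.1
CropH regrets: 0.0, 0.0, 0.0, 2.0 → max 2.0
CropG regrets: 11.9, 4.9, 7.0, 0.0 → max 11.9
CropD regrets: 11.7, 0.9, 10.2, 8.5 → max 11.7
Smallest max regret = 2.0 → CropH.

maximax → CropH; minimax regret → CropH (agree)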